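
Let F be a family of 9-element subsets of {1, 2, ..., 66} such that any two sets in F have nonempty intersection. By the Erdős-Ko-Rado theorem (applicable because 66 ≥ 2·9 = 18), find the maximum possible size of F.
max |F| = C(65, 8) = 5047381560

Erdős-Ko-Rado (1961): when n ≥ 2k, max |F| = C(n−1, k−1). The bound is attained by the star {A : i ∈ A} for any fixed i ∈ [n]. Here C(66−1, 9−1) = C(65, 8) = 5047381560.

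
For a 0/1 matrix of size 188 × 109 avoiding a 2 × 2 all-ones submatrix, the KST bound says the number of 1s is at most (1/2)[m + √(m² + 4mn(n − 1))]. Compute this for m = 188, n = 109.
z(188, 109; 2, 2) ≤ (1/2)[188 + √(188² + 4·188·109·108)] = (1/2)[188 + √8887888] = 1584.6281

Kővári–Sós–Turán: let r_1, ..., r_188 be the row sums and z = Σ r_i the total number of 1s. Each pair of columns can share at most one row with both entries 1 (else a 2×2 all-ones block appears), so Σ_i C(r_i, 2) ≤ C(109, 2) = 5886. By convexity Σ_i C(r_i, 2) ≥ 188·C(z/188, 2) = z(z − 188)/(2·188), giving z² − 188z − 188·109·108 ≤ 0 and hence z ≤ (1/2)[188 + √(35344 + 4·2213136)] = (1/2)[188 + √8887888] ≈ (1/2)(188 + 2981.2561) = 1584.6281.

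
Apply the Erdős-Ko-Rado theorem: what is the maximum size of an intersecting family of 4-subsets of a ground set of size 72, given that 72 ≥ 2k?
max |F| = C(71, 3) = 57155

The Erdős-Ko-Rado theorem states: for n ≥ 2k, an intersecting family of k-subsets of an n-element set has size at most C(n − 1, k − 1), with equality for 'star' families {A ⊆ [n] : |A| = k, i ∈ A} (fix an element i). For n = 72, k = 4: C(71, 3) = 57155.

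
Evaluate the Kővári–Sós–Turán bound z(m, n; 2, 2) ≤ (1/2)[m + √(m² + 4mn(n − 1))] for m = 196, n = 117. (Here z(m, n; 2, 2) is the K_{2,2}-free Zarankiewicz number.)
z(196, 117; 2, 2) ≤ (1/2)[196 + √(196² + 4·196·117·116)] = (1/2)[196 + √10678864] = 1731.9266

Kővári–Sós–Turán: let r_1, ..., r_196 be the row sums and z = Σ r_i the total number of 1s. Each pair of columns can share at most one row with both entries 1 (else a 2×2 all-ones block appears), so Σ_i C(r_i, 2) ≤ C(117, 2) = 6786. By convexity Σ_i C(r_i, 2) ≥ 196·C(z/196, 2) = z(z − 196)/(2·196), giving z² − 196z − 196·117·116 ≤ 0 and hence z ≤ (1/2)[196 + √(38416 + 4·2660112)] = (1/2)[196 + √10678864] ≈ (1/2)(196 + 3267.8531) = 1731.9266.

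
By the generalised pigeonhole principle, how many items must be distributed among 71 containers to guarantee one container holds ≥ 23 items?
n = (23 − 1)·71 + 1 = 1563

By the generalised pigeonhole principle, to guarantee some box contains ≥ r objects we need more than (r − 1) · k objects total. Threshold: n = (r − 1) · k + 1. With r = 23 and k = 71: n = 22 · 71 + 1 = 1562 + 1 = 1563. For n = 1562 = 22 · 71, we can put exactly 22 objects in every box, avoiding 23 in any single one — so 1563 is tight.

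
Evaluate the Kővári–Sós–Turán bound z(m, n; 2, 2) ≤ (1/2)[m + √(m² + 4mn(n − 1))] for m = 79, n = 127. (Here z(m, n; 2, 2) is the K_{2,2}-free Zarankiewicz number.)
z(79, 127; 2, 2) ≤ (1/2)[79 + √(79² + 4·79·127·126)] = (1/2)[79 + √5062873] = 1164.5414

Kővári–Sós–Turán: let r_1, ..., r_79 be the row sums and z = Σ r_i the total number of 1s. Each pair of columns can share at most one row with both entries 1 (else a 2×2 all-ones block appears), so Σ_i C(r_i, 2) ≤ C(127, 2) = 8001. By convexity Σ_i C(r_i, 2) ≥ 79·C(z/79, 2) = z(z − 79)/(2·79), giving z² − 79z − 79·127·126 ≤ 0 and hence z ≤ (1/2)[79 + √(6241 + 4·1264158)] = (1/2)[79 + √5062873] ≈ (1/2)(79 + 2250.0829) = 1164.5414.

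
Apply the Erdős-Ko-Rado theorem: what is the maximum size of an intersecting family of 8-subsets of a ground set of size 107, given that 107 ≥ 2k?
max |F| = C(106, 7) = 24370067800

Erdős-Ko-Rado (1961): when n ≥ 2k, max |F| = C(n−1, k−1). The bound is attained by the star {A : i ∈ A} for any fixed i ∈ [n]. Here C(107−1, 8−1) = C(106, 7) = 24370067800.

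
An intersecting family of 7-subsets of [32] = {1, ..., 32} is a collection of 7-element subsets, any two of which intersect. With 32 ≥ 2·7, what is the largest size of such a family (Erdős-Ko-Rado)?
max |F| = C(31, 6) = 736281

The Erdős-Ko-Rado theorem states: for n ≥ 2k, an intersecting family of k-subsets of an n-element set has size at most C(n − 1, k − 1), with equality for 'star' families {A ⊆ [n] : |A| = k, i ∈ A} (fix an element i). For n = 32, k = 7: C(31, 6) = 736281.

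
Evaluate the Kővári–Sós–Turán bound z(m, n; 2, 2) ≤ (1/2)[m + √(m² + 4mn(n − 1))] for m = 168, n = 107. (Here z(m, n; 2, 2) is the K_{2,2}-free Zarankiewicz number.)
z(168, 107; 2, 2) ≤ (1/2)[168 + √(168² + 4·168·107·106)] = (1/2)[168 + √7650048] = 1466.936

Kővári–Sós–Turán: let r_1, ..., r_168 be the row sums and z = Σ r_i the total number of 1s. Each pair of columns can share at most one row with both entries 1 (else a 2×2 all-ones block appears), so Σ_i C(r_i, 2) ≤ C(107, 2) = 5671. By convexity Σ_i C(r_i, 2) ≥ 168·C(z/168, 2) = z(z − 168)/(2·168), giving z² − 168z − 168·107·106 ≤ 0 and hence z ≤ (1/2)[168 + √(28224 + 4·1905456)] = (1/2)[168 + √7650048] ≈ (1/2)(168 + 2765.872) = 1466.936.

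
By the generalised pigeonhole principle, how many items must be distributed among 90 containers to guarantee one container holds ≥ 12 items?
n = (12 − 1)·90 + 1 = 991

By the generalised pigeonhole principle, to guarantee some box contains ≥ r objects we need more than (r − 1) · k objects total. Threshold: n = (r − 1) · k + 1. With r = 12 and k = 90: n = 11 · 90 + 1 = 990 + 1 = 991. For n = 990 = 11 · 90, we can put exactly 11 objects in every box, avoiding 12 in any single one — so 991 is tight.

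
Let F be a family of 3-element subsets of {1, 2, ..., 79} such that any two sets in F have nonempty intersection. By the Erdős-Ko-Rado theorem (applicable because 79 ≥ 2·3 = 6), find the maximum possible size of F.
max |F| = C(78, 2) = 3003

The Erdős-Ko-Rado theorem states: for n ≥ 2k, an intersecting family of k-subsets of an n-element set has size at most C(n − 1, k − 1), with equality for 'star' families {A ⊆ [n] : |A| = k, i ∈ A} (fix an element i). For n = 79, k = 3: C(78, 2) = 3003.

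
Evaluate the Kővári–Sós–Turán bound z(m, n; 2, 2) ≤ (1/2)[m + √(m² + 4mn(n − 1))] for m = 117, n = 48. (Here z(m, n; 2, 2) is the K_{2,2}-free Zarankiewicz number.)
z(117, 48; 2, 2) ≤ (1/2)[117 + √(117² + 4·117·48·47)] = (1/2)[117 + √1069497] = 575.5824

Kővári–Sós–Turán: let r_1, ..., r_117 be the row sums and z = Σ r_i the total number of 1s. Each pair of columns can share at most one row with both entries 1 (else a 2×2 all-ones block appears), so Σ_i C(r_i, 2) ≤ C(48, 2) = 1128. By convexity Σ_i C(r_i, 2) ≥ 117·C(z/117, 2) = z(z − 117)/(2·117), giving z² − 117z − 117·48·47 ≤ 0 and hence z ≤ (1/2)[117 + √(13689 + 4·263952)] = (1/2)[117 + √1069497] ≈ (1/2)(117 + 1034.1649) = 575.5824.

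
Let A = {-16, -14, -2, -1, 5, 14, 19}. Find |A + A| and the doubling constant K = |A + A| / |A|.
K = |A + A| / |A| = 26/7

Enumerate A + A = {a + b : a, b ∈ A}. With |A| = 7, there are |A|^2 = 49 ordered sum pairs; collecting distinct values, A + A = {-32, -30, -28, -18, -17, -16, -15, -11, -9, -4, -3, -2, 0, 3, 4, 5, 10, 12, 13, 17, 18, 19, 24, 28, 33, 38}, so |A + A| = 26. Thus K = 26/7. For comparison, the minimum possible |A + A| over all 7-element sets is 2·7 − 1 = 13 (so min K = 13/7), attained only by arithmetic progressions.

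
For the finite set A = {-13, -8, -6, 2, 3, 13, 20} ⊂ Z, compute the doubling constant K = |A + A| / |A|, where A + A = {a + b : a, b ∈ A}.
K = |A + A| / |A| = 26/7

Enumerate A + A = {a + b : a, b ∈ A}. With |A| = 7, there are |A|^2 = 49 ordered sum pairs; collecting distinct values, A + A = {-26, -21, -19, -16, -14, -12, -11, -10, -6, -5, -4, -3, 0, 4, 5, 6, 7, 12, 14, 15, 16, 22, 23, 26, 33, 40}, so |A + A| = 26. Thus K = 26/7. For comparison, the minimum possible |A + A| over all 7-element sets is 2·7 − 1 = 13 (so min K = 13/7), attained only by arithmetic progressions.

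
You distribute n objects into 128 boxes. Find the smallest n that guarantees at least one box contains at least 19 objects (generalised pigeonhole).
n = (19 − 1)·128 + 1 = 2305

By the generalised pigeonhole principle, to guarantee some box contains ≥ r objects we need more than (r − 1) · k objects total. Threshold: n = (r − 1) · k + 1. With r = 19 and k = 128: n = 18 · 128 + 1 = 2304 + 1 = 2305. For n = 2304 = 18 · 128, we can put exactly 18 objects in every box, avoiding 19 in any single one — so 2305 is tight.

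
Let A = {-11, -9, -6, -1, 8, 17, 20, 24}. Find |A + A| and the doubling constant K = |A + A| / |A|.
K = |A + A| / |A| = 33/8

Enumerate A + A = {a + b : a, b ∈ A}. With |A| = 8, there are |A|^2 = 64 ordered sum pairs; collecting distinct values, A + A = {-22, -20, -18, -17, -15, -12, -10, -7, -3, -2, -1, 2, 6, 7, 8, 9, 11, 13, 14, 15, 16, 18, 19, 23, 25, 28, 32, 34, 37, 40, 41, 44, 48}, so |A + A| = 33. Thus K = 33/8. For comparison, the minimum possible |A + A| over all 8-element sets is 2·8 − 1 = 15 (so min K = 15/8), attained only by arithmetic progressions.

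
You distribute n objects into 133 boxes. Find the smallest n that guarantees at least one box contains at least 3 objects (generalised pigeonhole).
n = (3 − 1)·133 + 1 = 267

By the generalised pigeonhole principle, to guarantee some box contains ≥ r objects we need more than (r − 1) · k objects total. Threshold: n = (r − 1) · k + 1. With r = 3 and k = 133: n = 2 · 133 + 1 = 266 + 1 = 267. For n = 266 = 2 · 133, we can put exactly 2 objects in every box, avoiding 3 in any single one — so 267 is tight.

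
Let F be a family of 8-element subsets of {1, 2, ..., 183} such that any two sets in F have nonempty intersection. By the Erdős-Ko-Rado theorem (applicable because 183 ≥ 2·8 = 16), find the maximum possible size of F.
max |F| = C(182, 7) = 1167752750736

Erdős-Ko-Rado (1961): when n ≥ 2k, max |F| = C(n−1, k−1). The bound is attained by the star {A : i ∈ A} for any fixed i ∈ [n]. Here C(183−1, 8−1) = C(182, 7) = 1167752750736.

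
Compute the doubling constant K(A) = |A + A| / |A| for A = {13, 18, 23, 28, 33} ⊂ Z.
K = |A + A| / |A| = 9/5

Enumerate A + A = {a + b : a, b ∈ A}. With |A| = 5, there are |A|^2 = 25 ordered sum pairs; collecting distinct values, A + A = {26, 31, 36, 41, 46, 51, 56, 61, 66}, so |A + A| = 9. Thus K = 9/5. Here |A + A| = 2|A| − 1 = 9, the minimum possible — so K = 9/5 is minimal, which holds iff A is an arithmetic progression.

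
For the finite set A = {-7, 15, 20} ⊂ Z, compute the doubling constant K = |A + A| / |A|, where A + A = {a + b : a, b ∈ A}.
K = |A + A| / |A| = 6/3 = 2

Enumerate A + A = {a + b : a, b ∈ A}. With |A| = 3, there are |A|^2 = 9 ordered sum pairs; collecting distinct values, A + A = {-14, 8, 13, 30, 35, 40}, so |A + A| = 6. Thus K = 6/3 = 2. For comparison, the minimum possible |A + A| over all 3-element sets is 2·3 − 1 = 5 (so min K = 5/3), attained only by arithmetic progressions.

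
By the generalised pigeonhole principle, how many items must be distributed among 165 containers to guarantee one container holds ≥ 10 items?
n = (10 − 1)·165 + 1 = 1486

By the generalised pigeonhole principle, to guarantee some box contains ≥ r objects we need more than (r − 1) · k objects total. Threshold: n = (r − 1) · k + 1. With r = 10 and k = 165: n = 9 · 165 + 1 = 1485 + 1 = 1486. For n = 1485 = 9 · 165, we can put exactly 9 objects in every box, avoiding 10 in any single one — so 1486 is tight.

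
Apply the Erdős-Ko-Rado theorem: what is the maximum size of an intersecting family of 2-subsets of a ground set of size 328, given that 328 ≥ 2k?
max |F| = C(327, 1) = 327

The Erdős-Ko-Rado theorem states: for n ≥ 2k, an intersecting family of k-subsets of an n-element set has size at most C(n − 1, k − 1), with equality for 'star' families {A ⊆ [n] : |A| = k, i ∈ A} (fix an element i). For n = 328, k = 2: C(327, 1) = 327.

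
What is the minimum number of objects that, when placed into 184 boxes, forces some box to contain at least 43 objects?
n = (43 − 1)·184 + 1 = 7729

By the generalised pigeonhole principle, to guarantee some box contains ≥ r objects we need more than (r − 1) · k objects total. Threshold: n = (r − 1) · k + 1. With r = 43 and k = 184: n = 42 · 184 + 1 = 7728 + 1 = 7729. For n = 7728 = 42 · 184, we can put exactly 42 objects in every box, avoiding 43 in any single one — so 7729 is tight.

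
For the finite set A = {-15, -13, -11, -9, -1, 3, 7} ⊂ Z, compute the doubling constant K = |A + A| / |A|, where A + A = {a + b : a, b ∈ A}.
K = |A + A| / |A| = 19/7

Enumerate A + A = {a + b : a, b ∈ A}. With |A| = 7, there are |A|^2 = 49 ordered sum pairs; collecting distinct values, A + A = {-30, -28, -26, -24, -22, -20, -18, -16, -14, -12, -10, -8, -6, -4, -2, 2, 6, 10, 14}, so |A + A| = 19. Thus K = 19/7. For comparison, the minimum possible |A + A| over all 7-element sets is 2·7 − 1 = 13 (so min K = 13/7), attained only by arithmetic progressions.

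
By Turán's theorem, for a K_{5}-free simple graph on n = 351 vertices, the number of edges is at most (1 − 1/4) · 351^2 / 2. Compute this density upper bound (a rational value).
Turán density bound = (3/4) · 351^2/2 = 369603/8 ≈ 46200.375

Turán's theorem: ex(n, K_{r+1}) is achieved by the complete r-partite Turán graph T(n, r) with parts as balanced as possible, and is at most (1 − 1/r) · n^2/2. For r = 4, n = 351: the density bound is (3/4) · 123201/2 = 369603/8 ≈ 46200.375. The integer-valued extremum is e(T(351, 4)) = 46200, which is strictly less than the density bound 369603/8 since 4 ∤ 351 (the parts of T(351, 4) cannot all be equal).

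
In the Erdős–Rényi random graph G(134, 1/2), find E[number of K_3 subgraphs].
E[# K_3] = C(134, 3) · (1/2)^C(3, 2) = 392084 / 2^3 = 98021/2 = 49010.5

For each 3-subset S of vertices (there are C(134, 3) = 392084 such S), let X_S = 1 if S induces a K_3 (all C(3, 2) = 3 edges present). Then P(X_S = 1) = (1/2)^3 = 1/8. By linearity of expectation, E[# K_3] = C(134, 3) · (1/2)^3 = 392084 / 8 = 98021/2 = 49010.5.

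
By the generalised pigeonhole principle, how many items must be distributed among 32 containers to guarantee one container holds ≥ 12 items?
n = (12 − 1)·32 + 1 = 353

By the generalised pigeonhole principle, to guarantee some box contains ≥ r objects we need more than (r − 1) · k objects total. Threshold: n = (r − 1) · k + 1. With r = 12 and k = 32: n = 11 · 32 + 1 = 352 + 1 = 353. For n = 352 = 11 · 32, we can put exactly 11 objects in every box, avoiding 12 in any single one — so 353 is tight.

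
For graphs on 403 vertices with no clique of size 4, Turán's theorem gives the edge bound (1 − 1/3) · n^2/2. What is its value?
Turán density bound = (2/3) · 403^2/2 = 162409/3 ≈ 54136.3333

Turán's theorem: ex(n, K_{r+1}) is achieved by the complete r-partite Turán graph T(n, r) with parts as balanced as possible, and is at most (1 − 1/r) · n^2/2. For r = 3, n = 403: the density bound is (2/3) · 162409/2 = 162409/3 ≈ 54136.3333. The integer-valued extremum is e(T(403, 3)) = 54136, which is strictly less than the density bound 162409/3 since 3 ∤ 403 (the parts of T(403, 3) cannot all be equal).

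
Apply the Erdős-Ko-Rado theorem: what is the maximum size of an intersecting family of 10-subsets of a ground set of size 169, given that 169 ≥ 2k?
max |F| = C(168, 9) = 236236542585120

The Erdős-Ko-Rado theorem states: for n ≥ 2k, an intersecting family of k-subsets of an n-element set has size at most C(n − 1, k − 1), with equality for 'star' families {A ⊆ [n] : |A| = k, i ∈ A} (fix an element i). For n = 169, k = 10: C(168, 9) = 236236542585120.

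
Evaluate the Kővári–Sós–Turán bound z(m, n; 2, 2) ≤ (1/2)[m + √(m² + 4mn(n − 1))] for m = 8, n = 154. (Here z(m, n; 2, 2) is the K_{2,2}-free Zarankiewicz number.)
z(8, 154; 2, 2) ≤ (1/2)[8 + √(8² + 4·8·154·153)] = (1/2)[8 + √754048] = 438.1797

Kővári–Sós–Turán: let r_1, ..., r_8 be the row sums and z = Σ r_i the total number of 1s. Each pair of columns can share at most one row with both entries 1 (else a 2×2 all-ones block appears), so Σ_i C(r_i, 2) ≤ C(154, 2) = 11781. By convexity Σ_i C(r_i, 2) ≥ 8·C(z/8, 2) = z(z − 8)/(2·8), giving z² − 8z − 8·154·153 ≤ 0 and hence z ≤ (1/2)[8 + √(64 + 4·188496)] = (1/2)[8 + √754048] ≈ (1/2)(8 + 868.3594) = 438.1797.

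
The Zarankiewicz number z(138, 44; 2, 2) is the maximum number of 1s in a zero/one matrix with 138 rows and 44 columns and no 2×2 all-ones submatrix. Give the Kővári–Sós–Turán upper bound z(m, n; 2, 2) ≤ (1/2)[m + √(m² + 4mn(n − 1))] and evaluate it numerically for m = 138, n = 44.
z(138, 44; 2, 2) ≤ (1/2)[138 + √(138² + 4·138·44·43)] = (1/2)[138 + √1063428] = 584.6132

Kővári–Sós–Turán: let r_1, ..., r_138 be the row sums and z = Σ r_i the total number of 1s. Each pair of columns can share at most one row with both entries 1 (else a 2×2 all-ones block appears), so Σ_i C(r_i, 2) ≤ C(44, 2) = 946. By convexity Σ_i C(r_i, 2) ≥ 138·C(z/138, 2) = z(z − 138)/(2·138), giving z² − 138z − 138·44·43 ≤ 0 and hence z ≤ (1/2)[138 + √(19044 + 4·261096)] = (1/2)[138 + √1063428] ≈ (1/2)(138 + 1031.2265) = 584.6132.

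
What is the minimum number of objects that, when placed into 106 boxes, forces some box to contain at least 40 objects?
n = (40 − 1)·106 + 1 = 4135

By the generalised pigeonhole principle, to guarantee some box contains ≥ r objects we need more than (r − 1) · k objects total. Threshold: n = (r − 1) · k + 1. With r = 40 and k = 106: n = 39 · 106 + 1 = 4134 + 1 = 4135. For n = 4134 = 39 · 106, we can put exactly 39 objects in every box, avoiding 40 in any single one — so 4135 is tight.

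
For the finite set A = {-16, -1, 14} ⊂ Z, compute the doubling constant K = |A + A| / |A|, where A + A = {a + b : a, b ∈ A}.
K = |A + A| / |A| = 5/3

Enumerate A + A = {a + b : a, b ∈ A}. With |A| = 3, there are |A|^2 = 9 ordered sum pairs; collecting distinct values, A + A = {-32, -17, -2, 13, 28}, so |A + A| = 5. Thus K = 5/3. Here |A + A| = 2|A| − 1 = 5, the minimum possible — so K = 5/3 is minimal, which holds iff A is an arithmetic progression.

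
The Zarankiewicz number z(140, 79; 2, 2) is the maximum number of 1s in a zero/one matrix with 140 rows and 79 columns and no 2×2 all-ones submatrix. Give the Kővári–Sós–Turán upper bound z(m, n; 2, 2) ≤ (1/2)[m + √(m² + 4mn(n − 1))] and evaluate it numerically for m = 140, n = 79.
z(140, 79; 2, 2) ≤ (1/2)[140 + √(140² + 4·140·79·78)] = (1/2)[140 + √3470320] = 1001.4397

Kővári–Sós–Turán: let r_1, ..., r_140 be the row sums and z = Σ r_i the total number of 1s. Each pair of columns can share at most one row with both entries 1 (else a 2×2 all-ones block appears), so Σ_i C(r_i, 2) ≤ C(79, 2) = 3081. By convexity Σ_i C(r_i, 2) ≥ 140·C(z/140, 2) = z(z − 140)/(2·140), giving z² − 140z − 140·79·78 ≤ 0 and hence z ≤ (1/2)[140 + √(19600 + 4·862680)] = (1/2)[140 + √3470320] ≈ (1/2)(140 + 1862.8795) = 1001.4397.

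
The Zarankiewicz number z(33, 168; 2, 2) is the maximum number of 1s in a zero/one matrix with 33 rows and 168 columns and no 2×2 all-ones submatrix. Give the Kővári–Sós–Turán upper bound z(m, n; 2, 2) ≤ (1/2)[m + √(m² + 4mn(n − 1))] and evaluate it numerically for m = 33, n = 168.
z(33, 168; 2, 2) ≤ (1/2)[33 + √(33² + 4·33·168·167)] = (1/2)[33 + √3704481] = 978.8514

Kővári–Sós–Turán: let r_1, ..., r_33 be the row sums and z = Σ r_i the total number of 1s. Each pair of columns can share at most one row with both entries 1 (else a 2×2 all-ones block appears), so Σ_i C(r_i, 2) ≤ C(168, 2) = 14028. By convexity Σ_i C(r_i, 2) ≥ 33·C(z/33, 2) = z(z − 33)/(2·33), giving z² − 33z − 33·168·167 ≤ 0 and hence z ≤ (1/2)[33 + √(1089 + 4·925848)] = (1/2)[33 + √3704481] ≈ (1/2)(33 + 1924.7028) = 978.8514.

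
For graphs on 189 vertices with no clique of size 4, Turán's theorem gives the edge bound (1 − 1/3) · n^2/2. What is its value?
Turán density bound = (2/3) · 189^2/2 = 11907

Turán's theorem: ex(n, K_{r+1}) is achieved by the complete r-partite Turán graph T(n, r) with parts as balanced as possible, and is at most (1 − 1/r) · n^2/2. For r = 3, n = 189: the density bound is (2/3) · 35721/2 = 11907. Since 3 ∣ 189, the Turán graph T(189, 3) has parts of equal size 63, and its edge count e(T(189, 3)) = 11907 attains the density bound exactly.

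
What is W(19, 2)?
W(19, 2) = 19 + 1 = 20

A 2-term AP is any pair of integers, so a monochromatic 2-AP exists iff some colour is used at least twice. With 19 colours, the colouring i ↦ i on {1, ..., 19} uses each colour once, avoiding any monochromatic pair, so W(19, 2) > 19. For {1, ..., 20}, pigeonhole forces two integers of the same colour, which form a monochromatic 2-AP. Hence W(19, 2) = 20.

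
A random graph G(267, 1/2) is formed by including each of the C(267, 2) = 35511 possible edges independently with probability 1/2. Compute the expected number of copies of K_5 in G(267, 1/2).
E[# K_5] = C(267, 5) · (1/2)^C(5, 2) = 10889732238 / 2^10 = 5444866119/512 ≈ 10634504.138672

For each 5-subset S of vertices (there are C(267, 5) = 10889732238 such S), let X_S = 1 if S induces a K_5 (all C(5, 2) = 10 edges present). Then P(X_S = 1) = (1/2)^10 = 1/1024. By linearity of expectation, E[# K_5] = C(267, 5) · (1/2)^10 = 10889732238 / 1024 = 5444866119/512 ≈ 10634504.138672.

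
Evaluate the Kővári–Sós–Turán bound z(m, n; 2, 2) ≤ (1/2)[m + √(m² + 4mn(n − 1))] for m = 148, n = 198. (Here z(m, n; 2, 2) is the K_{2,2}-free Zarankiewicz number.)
z(148, 198; 2, 2) ≤ (1/2)[148 + √(148² + 4·148·198·197)] = (1/2)[148 + √23113456] = 2477.8228

Kővári–Sós–Turán: let r_1, ..., r_148 be the row sums and z = Σ r_i the total number of 1s. Each pair of columns can share at most one row with both entries 1 (else a 2×2 all-ones block appears), so Σ_i C(r_i, 2) ≤ C(198, 2) = 19503. By convexity Σ_i C(r_i, 2) ≥ 148·C(z/148, 2) = z(z − 148)/(2·148), giving z² − 148z − 148·198·197 ≤ 0 and hence z ≤ (1/2)[148 + √(21904 + 4·5772888)] = (1/2)[148 + √23113456] ≈ (1/2)(148 + 4807.6456) = 2477.8228.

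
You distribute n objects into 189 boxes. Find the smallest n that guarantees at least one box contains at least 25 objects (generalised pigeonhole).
n = (25 − 1)·189 + 1 = 4537

By the generalised pigeonhole principle, to guarantee some box contains ≥ r objects we need more than (r − 1) · k objects total. Threshold: n = (r − 1) · k + 1. With r = 25 and k = 189: n = 24 · 189 + 1 = 4536 + 1 = 4537. For n = 4536 = 24 · 189, we can put exactly 24 objects in every box, avoiding 25 in any single one — so 4537 is tight.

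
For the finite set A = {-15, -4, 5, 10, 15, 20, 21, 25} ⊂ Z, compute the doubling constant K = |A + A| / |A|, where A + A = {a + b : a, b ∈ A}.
K = |A + A| / |A| = 28/8 = 7/2

Enumerate A + A = {a + b : a, b ∈ A}. With |A| = 8, there are |A|^2 = 64 ordered sum pairs; collecting distinct values, A + A = {-30, -19, -10, -8, -5, 0, 1, 5, 6, 10, 11, 15, 16, 17, 20, 21, 25, 26, 30, 31, 35, 36, 40, 41, 42, 45, 46, 50}, so |A + A| = 28. Thus K = 28/8 = 7/2. For comparison, the minimum possible |A + A| over all 8-element sets is 2·8 − 1 = 15 (so min K = 15/8), attained only by arithmetic progressions.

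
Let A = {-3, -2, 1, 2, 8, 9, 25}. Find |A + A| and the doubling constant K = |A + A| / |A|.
K = |A + A| / |A| = 25/7

Enumerate A + A = {a + b : a, b ∈ A}. With |A| = 7, there are |A|^2 = 49 ordered sum pairs; collecting distinct values, A + A = {-6, -5, -4, -2, -1, 0, 2, 3, 4, 5, 6, 7, 9, 10, 11, 16, 17, 18, 22, 23, 26, 27, 33, 34, 50}, so |A + A| = 25. Thus K = 25/7. For comparison, the minimum possible |A + A| over all 7-element sets is 2·7 − 1 = 13 (so min K = 13/7), attained only by arithmetic progressions.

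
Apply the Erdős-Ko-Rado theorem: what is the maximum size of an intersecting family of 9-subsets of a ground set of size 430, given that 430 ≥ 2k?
max |F| = C(429, 8) = 26645606922506715

The Erdős-Ko-Rado theorem states: for n ≥ 2k, an intersecting family of k-subsets of an n-element set has size at most C(n − 1, k − 1), with equality for 'star' families {A ⊆ [n] : |A| = k, i ∈ A} (fix an element i). For n = 430, k = 9: C(429, 8) = 26645606922506715.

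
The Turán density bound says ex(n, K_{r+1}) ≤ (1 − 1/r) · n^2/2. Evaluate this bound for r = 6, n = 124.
Turán density bound = (5/6) · 124^2/2 = 19220/3 ≈ 6406.6667

Turán's theorem: ex(n, K_{r+1}) is achieved by the complete r-partite Turán graph T(n, r) with parts as balanced as possible, and is at most (1 − 1/r) · n^2/2. For r = 6, n = 124: the density bound is (5/6) · 15376/2 = 19220/3 ≈ 6406.6667. The integer-valued extremum is e(T(124, 6)) = 6406, which is strictly less than the density bound 19220/3 since 6 ∤ 124 (the parts of T(124, 6) cannot all be equal).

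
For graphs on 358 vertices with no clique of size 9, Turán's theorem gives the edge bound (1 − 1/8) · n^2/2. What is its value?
Turán density bound = (7/8) · 358^2/2 = 224287/4 ≈ 56071.75

Turán's theorem: ex(n, K_{r+1}) is achieved by the complete r-partite Turán graph T(n, r) with parts as balanced as possible, and is at most (1 − 1/r) · n^2/2. For r = 8, n = 358: the density bound is (7/8) · 128164/2 = 224287/4 ≈ 56071.75. The integer-valued extremum is e(T(358, 8)) = 56071, which is strictly less than the density bound 224287/4 since 8 ∤ 358 (the parts of T(358, 8) cannot all be equal).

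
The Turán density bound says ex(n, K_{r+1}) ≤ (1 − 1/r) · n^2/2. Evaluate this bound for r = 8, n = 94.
Turán density bound = (7/8) · 94^2/2 = 15463/4 ≈ 3865.75

Turán's theorem: ex(n, K_{r+1}) is achieved by the complete r-partite Turán graph T(n, r) with parts as balanced as possible, and is at most (1 − 1/r) · n^2/2. For r = 8, n = 94: the density bound is (7/8) · 8836/2 = 15463/4 ≈ 3865.75. The integer-valued extremum is e(T(94, 8)) = 3865, which is strictly less than the density bound 15463/4 since 8 ∤ 94 (the parts of T(94, 8) cannot all be equal).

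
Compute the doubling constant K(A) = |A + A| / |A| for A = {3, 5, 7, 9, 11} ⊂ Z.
K = |A + A| / |A| = 9/5

Enumerate A + A = {a + b : a, b ∈ A}. With |A| = 5, there are |A|^2 = 25 ordered sum pairs; collecting distinct values, A + A = {6, 8, 10, 12, 14, 16, 18, 20, 22}, so |A + A| = 9. Thus K = 9/5. Here |A + A| = 2|A| − 1 = 9, the minimum possible — so K = 9/5 is minimal, which holds iff A is an arithmetic progression.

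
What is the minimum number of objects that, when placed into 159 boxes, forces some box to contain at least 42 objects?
n = (42 − 1)·159 + 1 = 6520

By the generalised pigeonhole principle, to guarantee some box contains ≥ r objects we need more than (r − 1) · k objects total. Threshold: n = (r − 1) · k + 1. With r = 42 and k = 159: n = 41 · 159 + 1 = 6519 + 1 = 6520. For n = 6519 = 41 · 159, we can put exactly 41 objects in every box, avoiding 42 in any single one — so 6520 is tight.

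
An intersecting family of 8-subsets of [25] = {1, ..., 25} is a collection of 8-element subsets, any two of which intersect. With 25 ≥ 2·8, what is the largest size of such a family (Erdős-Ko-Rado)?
max |F| = C(24, 7) = 346104

Erdős-Ko-Rado (1961): when n ≥ 2k, max |F| = C(n−1, k−1). The bound is attained by the star {A : i ∈ A} for any fixed i ∈ [n]. Here C(25−1, 8−1) = C(24, 7) = 346104.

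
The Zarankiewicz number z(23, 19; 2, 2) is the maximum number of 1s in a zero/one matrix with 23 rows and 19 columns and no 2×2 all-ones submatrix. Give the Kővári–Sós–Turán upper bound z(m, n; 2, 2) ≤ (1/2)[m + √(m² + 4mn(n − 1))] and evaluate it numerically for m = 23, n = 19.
z(23, 19; 2, 2) ≤ (1/2)[23 + √(23² + 4·23·19·18)] = (1/2)[23 + √31993] = 100.9329

Kővári–Sós–Turán: let r_1, ..., r_23 be the row sums and z = Σ r_i the total number of 1s. Each pair of columns can share at most one row with both entries 1 (else a 2×2 all-ones block appears), so Σ_i C(r_i, 2) ≤ C(19, 2) = 171. By convexity Σ_i C(r_i, 2) ≥ 23·C(z/23, 2) = z(z − 23)/(2·23), giving z² − 23z − 23·19·18 ≤ 0 and hence z ≤ (1/2)[23 + √(529 + 4·7866)] = (1/2)[23 + √31993] ≈ (1/2)(23 + 178.8659) = 100.9329.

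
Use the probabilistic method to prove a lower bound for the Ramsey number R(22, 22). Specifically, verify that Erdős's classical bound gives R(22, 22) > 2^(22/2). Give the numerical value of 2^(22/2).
2^(22/2) = 2048; so R(22, 22) > 2048

Colour each edge of K_n uniformly at random with red/blue. The expected number of monochromatic K_22 is C(n, 22) · 2 · 2^(−C(22,2)). If C(n, 22) · 2^(1 − C(22,2)) < 1, then with positive probability no monochromatic K_22 exists, so R(22, 22) > n. The standard estimate C(n, 22) ≤ n^22/22! shows this inequality holds whenever n ≤ 2^(22/2) (since 22! · 2^(C(22,2) − 1) > 2^(22^2/2) ≥ n^22). Hence R(22, 22) > 2^(22/2) = 2048.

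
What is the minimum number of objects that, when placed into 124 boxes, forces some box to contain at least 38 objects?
n = (38 − 1)·124 + 1 = 4589

By the generalised pigeonhole principle, to guarantee some box contains ≥ r objects we need more than (r − 1) · k objects total. Threshold: n = (r − 1) · k + 1. With r = 38 and k = 124: n = 37 · 124 + 1 = 4588 + 1 = 4589. For n = 4588 = 37 · 124, we can put exactly 37 objects in every box, avoiding 38 in any single one — so 4589 is tight.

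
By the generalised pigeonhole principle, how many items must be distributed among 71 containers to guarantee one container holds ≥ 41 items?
n = (41 − 1)·71 + 1 = 2841

By the generalised pigeonhole principle, to guarantee some box contains ≥ r objects we need more than (r − 1) · k objects total. Threshold: n = (r − 1) · k + 1. With r = 41 and k = 71: n = 40 · 71 + 1 = 2840 + 1 = 2841. For n = 2840 = 40 · 71, we can put exactly 40 objects in every box, avoiding 41 in any single one — so 2841 is tight.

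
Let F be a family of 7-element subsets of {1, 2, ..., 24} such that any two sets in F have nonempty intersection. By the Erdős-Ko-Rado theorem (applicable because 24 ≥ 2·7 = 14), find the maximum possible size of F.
max |F| = C(23, 6) = 100947

The Erdős-Ko-Rado theorem states: for n ≥ 2k, an intersecting family of k-subsets of an n-element set has size at most C(n − 1, k − 1), with equality for 'star' families {A ⊆ [n] : |A| = k, i ∈ A} (fix an element i). For n = 24, k = 7: C(23, 6) = 100947.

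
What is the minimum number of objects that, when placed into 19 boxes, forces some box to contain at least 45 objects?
n = (45 − 1)·19 + 1 = 837

By the generalised pigeonhole principle, to guarantee some box contains ≥ r objects we need more than (r − 1) · k objects total. Threshold: n = (r − 1) · k + 1. With r = 45 and k = 19: n = 44 · 19 + 1 = 836 + 1 = 837. For n = 836 = 44 · 19, we can put exactly 44 objects in every box, avoiding 45 in any single one — so 837 is tight.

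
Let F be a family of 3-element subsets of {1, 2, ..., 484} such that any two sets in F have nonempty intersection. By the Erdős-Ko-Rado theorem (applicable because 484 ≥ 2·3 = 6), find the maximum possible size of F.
max |F| = C(483, 2) = 116403

Erdős-Ko-Rado (1961): when n ≥ 2k, max |F| = C(n−1, k−1). The bound is attained by the star {A : i ∈ A} for any fixed i ∈ [n]. Here C(484−1, 3−1) = C(483, 2) = 116403.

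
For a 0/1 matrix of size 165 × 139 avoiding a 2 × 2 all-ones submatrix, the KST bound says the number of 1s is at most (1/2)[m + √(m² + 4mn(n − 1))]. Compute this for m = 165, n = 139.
z(165, 139; 2, 2) ≤ (1/2)[165 + √(165² + 4·165·139·138)] = (1/2)[165 + √12687345] = 1863.465

Kővári–Sós–Turán: let r_1, ..., r_165 be the row sums and z = Σ r_i the total number of 1s. Each pair of columns can share at most one row with both entries 1 (else a 2×2 all-ones block appears), so Σ_i C(r_i, 2) ≤ C(139, 2) = 9591. By convexity Σ_i C(r_i, 2) ≥ 165·C(z/165, 2) = z(z − 165)/(2·165), giving z² − 165z − 165·139·138 ≤ 0 and hence z ≤ (1/2)[165 + √(27225 + 4·3165030)] = (1/2)[165 + √12687345] ≈ (1/2)(165 + 3561.93) = 1863.465.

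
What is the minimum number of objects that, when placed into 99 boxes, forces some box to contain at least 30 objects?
n = (30 − 1)·99 + 1 = 2872

By the generalised pigeonhole principle, to guarantee some box contains ≥ r objects we need more than (r − 1) · k objects total. Threshold: n = (r − 1) · k + 1. With r = 30 and k = 99: n = 29 · 99 + 1 = 2871 + 1 = 2872. For n = 2871 = 29 · 99, we can put exactly 29 objects in every box, avoiding 30 in any single one — so 2872 is tight.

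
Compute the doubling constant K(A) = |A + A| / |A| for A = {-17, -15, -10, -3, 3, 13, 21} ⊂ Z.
K = |A + A| / |A| = 26/7

Enumerate A + A = {a + b : a, b ∈ A}. With |A| = 7, there are |A|^2 = 49 ordered sum pairs; collecting distinct values, A + A = {-34, -32, -30, -27, -25, -20, -18, -14, -13, -12, -7, -6, -4, -2, 0, 3, 4, 6, 10, 11, 16, 18, 24, 26, 34, 42}, so |A + A| = 26. Thus K = 26/7. For comparison, the minimum possible |A + A| over all 7-element sets is 2·7 − 1 = 13 (so min K = 13/7), attained only by arithmetic progressions.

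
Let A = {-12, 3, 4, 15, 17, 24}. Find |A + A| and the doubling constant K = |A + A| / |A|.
K = |A + A| / |A| = 21/6 = 7/2

Enumerate A + A = {a + b : a, b ∈ A}. With |A| = 6, there are |A|^2 = 36 ordered sum pairs; collecting distinct values, A + A = {-24, -9, -8, 3, 5, 6, 7, 8, 12, 18, 19, 20, 21, 27, 28, 30, 32, 34, 39, 41, 48}, so |A + A| = 21. Thus K = 21/6 = 7/2. For comparison, the minimum possible |A + A| over all 6-element sets is 2·6 − 1 = 11 (so min K = 11/6), attained only by arithmetic progressions.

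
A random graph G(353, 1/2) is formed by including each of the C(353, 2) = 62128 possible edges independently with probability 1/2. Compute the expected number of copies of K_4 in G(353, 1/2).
E[# K_4] = C(353, 4) · (1/2)^C(4, 2) = 636035400 / 2^6 = 79504425/8 = 9938053.125

For each 4-subset S of vertices (there are C(353, 4) = 636035400 such S), let X_S = 1 if S induces a K_4 (all C(4, 2) = 6 edges present). Then P(X_S = 1) = (1/2)^6 = 1/64. By linearity of expectation, E[# K_4] = C(353, 4) · (1/2)^6 = 636035400 / 64 = 79504425/8 = 9938053.125.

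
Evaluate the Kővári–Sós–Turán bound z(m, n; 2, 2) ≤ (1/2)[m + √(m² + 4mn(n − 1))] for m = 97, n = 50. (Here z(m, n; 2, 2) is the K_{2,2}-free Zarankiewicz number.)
z(97, 50; 2, 2) ≤ (1/2)[97 + √(97² + 4·97·50·49)] = (1/2)[97 + √960009] = 538.4002

Kővári–Sós–Turán: let r_1, ..., r_97 be the row sums and z = Σ r_i the total number of 1s. Each pair of columns can share at most one row with both entries 1 (else a 2×2 all-ones block appears), so Σ_i C(r_i, 2) ≤ C(50, 2) = 1225. By convexity Σ_i C(r_i, 2) ≥ 97·C(z/97, 2) = z(z − 97)/(2·97), giving z² − 97z − 97·50·49 ≤ 0 and hence z ≤ (1/2)[97 + √(9409 + 4·237650)] = (1/2)[97 + √960009] ≈ (1/2)(97 + 979.8005) = 538.4002.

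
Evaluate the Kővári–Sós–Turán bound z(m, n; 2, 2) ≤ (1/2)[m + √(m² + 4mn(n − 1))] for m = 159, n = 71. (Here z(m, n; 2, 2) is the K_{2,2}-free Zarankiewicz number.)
z(159, 71; 2, 2) ≤ (1/2)[159 + √(159² + 4·159·71·70)] = (1/2)[159 + √3186201] = 971.9966

Kővári–Sós–Turán: let r_1, ..., r_159 be the row sums and z = Σ r_i the total number of 1s. Each pair of columns can share at most one row with both entries 1 (else a 2×2 all-ones block appears), so Σ_i C(r_i, 2) ≤ C(71, 2) = 2485. By convexity Σ_i C(r_i, 2) ≥ 159·C(z/159, 2) = z(z − 159)/(2·159), giving z² − 159z − 159·71·70 ≤ 0 and hence z ≤ (1/2)[159 + √(25281 + 4·790230)] = (1/2)[159 + √3186201] ≈ (1/2)(159 + 1784.9933) = 971.9966.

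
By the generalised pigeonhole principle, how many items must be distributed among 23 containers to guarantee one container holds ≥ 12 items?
n = (12 − 1)·23 + 1 = 254

By the generalised pigeonhole principle, to guarantee some box contains ≥ r objects we need more than (r − 1) · k objects total. Threshold: n = (r − 1) · k + 1. With r = 12 and k = 23: n = 11 · 23 + 1 = 253 + 1 = 254. For n = 253 = 11 · 23, we can put exactly 11 objects in every box, avoiding 12 in any single one — so 254 is tight.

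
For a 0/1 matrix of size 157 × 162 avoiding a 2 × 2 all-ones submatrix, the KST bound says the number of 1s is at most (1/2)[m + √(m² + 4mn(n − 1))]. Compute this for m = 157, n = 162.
z(157, 162; 2, 2) ≤ (1/2)[157 + √(157² + 4·157·162·161)] = (1/2)[157 + √16404145] = 2103.6015

Kővári–Sós–Turán: let r_1, ..., r_157 be the row sums and z = Σ r_i the total number of 1s. Each pair of columns can share at most one row with both entries 1 (else a 2×2 all-ones block appears), so Σ_i C(r_i, 2) ≤ C(162, 2) = 13041. By convexity Σ_i C(r_i, 2) ≥ 157·C(z/157, 2) = z(z − 157)/(2·157), giving z² − 157z − 157·162·161 ≤ 0 and hence z ≤ (1/2)[157 + √(24649 + 4·4094874)] = (1/2)[157 + √16404145] ≈ (1/2)(157 + 4050.2031) = 2103.6015.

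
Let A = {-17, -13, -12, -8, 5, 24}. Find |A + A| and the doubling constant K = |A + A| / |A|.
K = |A + A| / |A| = 20/6 = 10/3

Enumerate A + A = {a + b : a, b ∈ A}. With |A| = 6, there are |A|^2 = 36 ordered sum pairs; collecting distinct values, A + A = {-34, -30, -29, -26, -25, -24, -21, -20, -16, -12, -8, -7, -3, 7, 10, 11, 12, 16, 29, 48}, so |A + A| = 20. Thus K = 20/6 = 10/3. For comparison, the minimum possible |A + A| over all 6-element sets is 2·6 − 1 = 11 (so min K = 11/6), attained only by arithmetic progressions.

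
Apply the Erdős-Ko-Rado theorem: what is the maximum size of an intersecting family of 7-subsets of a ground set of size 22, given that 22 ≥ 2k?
max |F| = C(21, 6) = 54264

Erdős-Ko-Rado (1961): when n ≥ 2k, max |F| = C(n−1, k−1). The bound is attained by the star {A : i ∈ A} for any fixed i ∈ [n]. Here C(22−1, 7−1) = C(21, 6) = 54264.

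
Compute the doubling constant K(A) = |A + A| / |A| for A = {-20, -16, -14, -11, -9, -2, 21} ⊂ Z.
K = |A + A| / |A| = 25/7

Enumerate A + A = {a + b : a, b ∈ A}. With |A| = 7, there are |A|^2 = 49 ordered sum pairs; collecting distinct values, A + A = {-40, -36, -34, -32, -31, -30, -29, -28, -27, -25, -23, -22, -20, -18, -16, -13, -11, -4, 1, 5, 7, 10, 12, 19, 42}, so |A + A| = 25. Thus K = 25/7. For comparison, the minimum possible |A + A| over all 7-element sets is 2·7 − 1 = 13 (so min K = 13/7), attained only by arithmetic progressions.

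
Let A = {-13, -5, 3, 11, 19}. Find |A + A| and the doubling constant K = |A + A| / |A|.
K = |A + A| / |A| = 9/5

Enumerate A + A = {a + b : a, b ∈ A}. With |A| = 5, there are |A|^2 = 25 ordered sum pairs; collecting distinct values, A + A = {-26, -18, -10, -2, 6, 14, 22, 30, 38}, so |A + A| = 9. Thus K = 9/5. Here |A + A| = 2|A| − 1 = 9, the minimum possible — so K = 9/5 is minimal, which holds iff A is an arithmetic progression.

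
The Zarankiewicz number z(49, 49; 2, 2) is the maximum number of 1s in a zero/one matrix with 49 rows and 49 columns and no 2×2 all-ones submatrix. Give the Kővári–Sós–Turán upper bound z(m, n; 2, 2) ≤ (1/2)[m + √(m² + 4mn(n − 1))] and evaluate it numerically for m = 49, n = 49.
z(49, 49; 2, 2) ≤ (1/2)[49 + √(49² + 4·49·49·48)] = (1/2)[49 + √463393] = 364.8649

Kővári–Sós–Turán: let r_1, ..., r_49 be the row sums and z = Σ r_i the total number of 1s. Each pair of columns can share at most one row with both entries 1 (else a 2×2 all-ones block appears), so Σ_i C(r_i, 2) ≤ C(49, 2) = 1176. By convexity Σ_i C(r_i, 2) ≥ 49·C(z/49, 2) = z(z − 49)/(2·49), giving z² − 49z − 49·49·48 ≤ 0 and hence z ≤ (1/2)[49 + √(2401 + 4·115248)] = (1/2)[49 + √463393] ≈ (1/2)(49 + 680.7298) = 364.8649.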